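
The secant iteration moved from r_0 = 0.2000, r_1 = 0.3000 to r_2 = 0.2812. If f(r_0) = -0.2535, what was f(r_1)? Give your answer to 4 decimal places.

0.0587

The secant line through (0.2000, -0.2535) and (0.3000, f(r_1)) crosses zero at r_2 = 0.2812.
So (0.2000, -0.2535), (0.3000, f(r_1)), (0.2812, 0) are collinear:
f(r_1) = -0.2535 · (0.3000 − 0.2812) / (0.2000 − 0.2812) = -0.2535 · (0.018800)/(-0.081200) = 0.058692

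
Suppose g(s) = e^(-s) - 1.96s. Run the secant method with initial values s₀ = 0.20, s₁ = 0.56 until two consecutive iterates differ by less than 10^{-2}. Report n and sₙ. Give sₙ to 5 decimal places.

n = 3, sₙ = 0.35691

g(0.20) = 0.4267308, g(0.56) = -0.5263909
s₂ = 0.5600000 − (-0.5263909)·(0.3600000)/(-0.9531217) = 0.3611789;  |Δ| = 0.1988211
g(0.3611789) = -0.0110562
s₃ = 0.3611789 − (-0.0110562)·(-0.1988211)/(0.5153347) = 0.3569133;  |Δ| = 0.0042656
|s₃ − s₂| = 0.0042656 < 10^{-2}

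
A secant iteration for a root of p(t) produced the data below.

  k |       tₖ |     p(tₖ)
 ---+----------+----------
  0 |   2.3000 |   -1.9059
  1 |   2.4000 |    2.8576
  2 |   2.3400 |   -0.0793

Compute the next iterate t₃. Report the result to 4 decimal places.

2.3416

t₃ = 2.3400 − (-0.0793)·(2.3400 − 2.4000) / (-0.0793 − 2.8576)
   = 2.3400 − (0.004758)/(-2.936900) = 2.341620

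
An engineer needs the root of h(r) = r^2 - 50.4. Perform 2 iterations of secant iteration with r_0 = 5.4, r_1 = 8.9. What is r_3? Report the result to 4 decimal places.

7.0749

h(5.4) = -21.240000, h(8.9) = 28.810000
r_2 = 8.900000 − 28.810000·(8.900000 − 5.400000) / (28.810000 − (-21.240000)) = 8.900000 − (100.835000)/(50.050000) = 6.885315
h(6.885315) = -2.992442
r_3 = 6.885315 − (-2.992442)·(6.885315 − 8.900000) / (-2.992442 − 28.810000) = 6.885315 − (6.028828)/(-31.802442) = 7.074886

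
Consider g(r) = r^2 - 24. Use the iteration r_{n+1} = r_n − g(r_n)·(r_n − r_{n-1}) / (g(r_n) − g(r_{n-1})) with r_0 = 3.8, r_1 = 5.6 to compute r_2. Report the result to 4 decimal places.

g(3.8) = -9.560000, g(5.6) = 7.360000
r_2 = 5.600000 − 7.360000·(5.600000 − 3.800000) / (7.360000 − (-9.560000)) = 5.600000 − (13.248000)/(16.920000) = 4.817021

4.8170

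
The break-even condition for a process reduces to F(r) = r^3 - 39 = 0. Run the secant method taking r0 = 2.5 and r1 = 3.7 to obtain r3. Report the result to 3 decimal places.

3.383

F(2.5) = -23.37500, F(3.7) = 11.65300
r2 = 3.70000 − 11.65300·(3.70000 − 2.50000) / (11.65300 − (-23.37500)) = 3.70000 − (13.98360)/(35.02800) = 3.30079
F(3.30079) = -3.03725
r3 = 3.30079 − (-3.03725)·(3.30079 − 3.70000) / (-3.03725 − 11.65300) = 3.30079 − (1.21251)/(-14.69025) = 3.38333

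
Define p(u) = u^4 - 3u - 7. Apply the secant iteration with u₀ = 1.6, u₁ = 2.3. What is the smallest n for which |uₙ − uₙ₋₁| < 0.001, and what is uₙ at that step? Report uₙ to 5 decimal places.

n = 6, uₙ = 1.88624

p(1.6) = -5.2464000, p(2.3) = 14.0841000
u₂ = 2.3000000 − 14.0841000·(0.7000000)/(19.3305000) = 1.7899837;  |Δ| = 0.5100163
p(1.7899837) = -2.1040681
u₃ = 1.7899837 − (-2.1040681)·(-0.5100163)/(-16.1881681) = 1.8562734;  |Δ| = 0.0662897
p(1.8562734) = -0.6956203
u₄ = 1.8562734 − (-0.6956203)·(0.0662897)/(1.4084479) = 1.8890133;  |Δ| = 0.0327399
p(1.8890133) = 0.0662344
u₅ = 1.8890133 − 0.0662344·(0.0327399)/(0.7618546) = 1.8861670;  |Δ| = 0.0028464
p(1.8861670) = -0.0017990
u₆ = 1.8861670 − (-0.0017990)·(-0.0028464)/(-0.0680333) = 1.8862422;  |Δ| = 0.0000753
|u₆ − u₅| = 0.0000753 < 0.001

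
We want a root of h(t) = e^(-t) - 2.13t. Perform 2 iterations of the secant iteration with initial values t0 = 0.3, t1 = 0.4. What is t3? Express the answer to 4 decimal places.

h(0.3) = 0.101818, h(0.4) = -0.181680
t2 = 0.400000 − (-0.181680)·(0.400000 − 0.300000) / (-0.181680 − 0.101818) = 0.400000 − (-0.018168)/(-0.283498) = 0.335915
h(0.335915) = -0.000815
t3 = 0.335915 − (-0.000815)·(0.335915 − 0.400000) / (-0.000815 − (-0.181680)) = 0.335915 − (0.000052)/(0.180865) = 0.335626

0.3356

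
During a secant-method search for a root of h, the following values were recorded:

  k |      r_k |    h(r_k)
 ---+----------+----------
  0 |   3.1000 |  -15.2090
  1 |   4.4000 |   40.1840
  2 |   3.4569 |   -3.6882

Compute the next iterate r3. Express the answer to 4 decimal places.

r3 = 3.4569 − (-3.6882)·(3.4569 − 4.4000) / (-3.6882 − 40.1840)
   = 3.4569 − (3.478341)/(-43.872200) = 3.536183

3.5362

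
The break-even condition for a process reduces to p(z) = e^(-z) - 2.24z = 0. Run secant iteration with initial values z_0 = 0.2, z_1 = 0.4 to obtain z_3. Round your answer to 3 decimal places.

0.323

p(0.2) = 0.37073, p(0.4) = -0.22568
z_2 = 0.40000 − (-0.22568)·(0.40000 − 0.20000) / (-0.22568 − 0.37073) = 0.40000 − (-0.04514)/(-0.59641) = 0.32432
p(0.32432) = -0.00346
z_3 = 0.32432 − (-0.00346)·(0.32432 − 0.40000) / (-0.00346 − (-0.22568)) = 0.32432 − (0.00026)/(0.22222) = 0.32314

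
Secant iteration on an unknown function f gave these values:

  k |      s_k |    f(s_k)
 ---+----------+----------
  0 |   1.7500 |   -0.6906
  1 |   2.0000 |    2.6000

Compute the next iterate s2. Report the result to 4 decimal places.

s2 = 2.0000 − 2.6000·(2.0000 − 1.7500) / (2.6000 − (-0.6906))
   = 2.0000 − (0.650000)/(3.290600) = 1.802468

1.8025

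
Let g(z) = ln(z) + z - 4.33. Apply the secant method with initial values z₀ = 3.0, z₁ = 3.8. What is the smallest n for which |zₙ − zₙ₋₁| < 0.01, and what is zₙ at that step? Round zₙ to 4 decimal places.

n = 3, zₙ = 3.1747

g(3.0) = -0.231388, g(3.8) = 0.805001
z₂ = 3.800000 − 0.805001·(0.800000)/(1.036389) = 3.178611;  |Δ| = 0.621389
g(3.178611) = 0.005055
z₃ = 3.178611 − 0.005055·(-0.621389)/(-0.799946) = 3.174684;  |Δ| = 0.003927
|z₃ − z₂| = 0.003927 < 0.01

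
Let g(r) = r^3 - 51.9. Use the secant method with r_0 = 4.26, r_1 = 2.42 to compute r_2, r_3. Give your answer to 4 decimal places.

3.5195, 3.8298

g(4.26) = 25.408776, g(2.42) = -37.727512
r_2 = 2.420000 − (-37.727512)·(2.420000 − 4.260000) / (-37.727512 − 25.408776) = 2.420000 − (69.418622)/(-63.136288) = 3.519504
g(3.519504) = -8.304214
r_3 = 3.519504 − (-8.304214)·(3.519504 − 2.420000) / (-8.304214 − (-37.727512)) = 3.519504 − (-9.130519)/(29.423298) = 3.829820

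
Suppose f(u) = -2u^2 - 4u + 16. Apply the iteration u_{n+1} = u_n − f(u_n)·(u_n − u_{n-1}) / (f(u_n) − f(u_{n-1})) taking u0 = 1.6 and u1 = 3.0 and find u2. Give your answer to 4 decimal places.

1.9394

f(1.6) = 4.480000, f(3.0) = -14.000000
u2 = 3.000000 − (-14.000000)·(3.000000 − 1.600000) / (-14.000000 − 4.480000) = 3.000000 − (-19.600000)/(-18.480000) = 1.939394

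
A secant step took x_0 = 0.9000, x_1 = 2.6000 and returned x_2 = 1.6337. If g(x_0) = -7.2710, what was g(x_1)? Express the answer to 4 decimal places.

The secant line through (0.9000, -7.2710) and (2.6000, g(x_1)) crosses zero at x_2 = 1.6337.
So (0.9000, -7.2710), (2.6000, g(x_1)), (1.6337, 0) are collinear:
g(x_1) = -7.2710 · (2.6000 − 1.6337) / (0.9000 − 1.6337) = -7.2710 · (0.966300)/(-0.733700) = 9.576076

9.5761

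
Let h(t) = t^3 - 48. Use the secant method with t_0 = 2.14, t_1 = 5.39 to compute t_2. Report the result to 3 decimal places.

h(2.14) = -38.19966, h(5.39) = 108.59082
t_2 = 5.39000 − 108.59082·(5.39000 − 2.14000) / (108.59082 − (-38.19966)) = 5.39000 − (352.92016)/(146.79047) = 2.98576

2.986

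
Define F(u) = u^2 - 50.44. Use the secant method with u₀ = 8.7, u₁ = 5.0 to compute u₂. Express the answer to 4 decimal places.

6.8569

F(8.7) = 25.250000, F(5.0) = -25.440000
u₂ = 5.000000 − (-25.440000)·(5.000000 − 8.700000) / (-25.440000 − 25.250000) = 5.000000 − (94.128000)/(-50.690000) = 6.856934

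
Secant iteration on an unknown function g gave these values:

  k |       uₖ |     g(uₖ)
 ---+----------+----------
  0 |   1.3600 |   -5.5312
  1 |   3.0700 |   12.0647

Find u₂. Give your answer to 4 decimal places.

u₂ = 3.0700 − 12.0647·(3.0700 − 1.3600) / (12.0647 − (-5.5312))
   = 3.0700 − (20.630637)/(17.595900) = 1.897532

1.8975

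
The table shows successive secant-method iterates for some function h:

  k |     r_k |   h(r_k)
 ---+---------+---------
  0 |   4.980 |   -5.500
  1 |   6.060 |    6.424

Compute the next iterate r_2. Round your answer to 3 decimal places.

5.478

r_2 = 6.060 − 6.424·(6.060 − 4.980) / (6.424 − (-5.500))
   = 6.060 − (6.93792)/(11.92400) = 5.47815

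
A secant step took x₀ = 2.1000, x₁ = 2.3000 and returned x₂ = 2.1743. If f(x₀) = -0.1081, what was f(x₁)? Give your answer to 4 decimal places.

0.1829

The secant line through (2.1000, -0.1081) and (2.3000, f(x₁)) crosses zero at x₂ = 2.1743.
So (2.1000, -0.1081), (2.3000, f(x₁)), (2.1743, 0) are collinear:
f(x₁) = -0.1081 · (2.3000 − 2.1743) / (2.1000 − 2.1743) = -0.1081 · (0.125700)/(-0.074300) = 0.182883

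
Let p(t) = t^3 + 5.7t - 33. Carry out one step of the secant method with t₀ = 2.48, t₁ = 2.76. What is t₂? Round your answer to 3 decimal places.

2.617

p(2.48) = -3.61101, p(2.76) = 3.75658
t₂ = 2.76000 − 3.75658·(2.76000 − 2.48000) / (3.75658 − (-3.61101)) = 2.76000 − (1.05184)/(7.36758) = 2.61723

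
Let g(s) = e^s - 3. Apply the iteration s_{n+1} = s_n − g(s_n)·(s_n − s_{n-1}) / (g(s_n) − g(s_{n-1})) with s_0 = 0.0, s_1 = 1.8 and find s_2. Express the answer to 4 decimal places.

g(0.0) = -2.000000, g(1.8) = 3.049647
s_2 = 1.800000 − 3.049647·(1.800000 − 0.000000) / (3.049647 − (-2.000000)) = 1.800000 − (5.489365)/(5.049647) = 0.712921

0.7129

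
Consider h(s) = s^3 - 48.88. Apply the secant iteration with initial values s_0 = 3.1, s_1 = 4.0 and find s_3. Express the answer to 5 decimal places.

h(3.1) = -19.0890000, h(4.0) = 15.1200000
s_2 = 4.0000000 − 15.1200000·(4.0000000 − 3.1000000) / (15.1200000 − (-19.0890000)) = 4.0000000 − (13.6080000)/(34.2090000) = 3.6022099
h(3.6022099) = -2.1380246
s_3 = 3.6022099 − (-2.1380246)·(3.6022099 − 4.0000000) / (-2.1380246 − 15.1200000) = 3.6022099 − (0.8504849)/(-17.2580246) = 3.6514905

3.65149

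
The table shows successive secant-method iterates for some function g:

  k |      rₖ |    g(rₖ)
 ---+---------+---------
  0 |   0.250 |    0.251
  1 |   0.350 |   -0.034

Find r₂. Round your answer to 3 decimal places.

r₂ = 0.350 − (-0.034)·(0.350 − 0.250) / (-0.034 − 0.251)
   = 0.350 − (-0.00340)/(-0.28500) = 0.33807

0.338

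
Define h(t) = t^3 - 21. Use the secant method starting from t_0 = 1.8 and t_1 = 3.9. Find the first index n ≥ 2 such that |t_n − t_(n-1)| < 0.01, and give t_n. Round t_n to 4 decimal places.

h(1.8) = -15.168000, h(3.9) = 38.319000
t_2 = 3.900000 − 38.319000·(2.100000)/(53.487000) = 2.395524;  |Δ| = 1.504476
h(2.395524) = -7.253199
t_3 = 2.395524 − (-7.253199)·(-1.504476)/(-45.572199) = 2.634974;  |Δ| = 0.239450
h(2.634974) = -2.705141
t_4 = 2.634974 − (-2.705141)·(0.239450)/(4.548058) = 2.777397;  |Δ| = 0.142423
h(2.777397) = 0.424650
t_5 = 2.777397 − 0.424650·(0.142423)/(3.129791) = 2.758073;  |Δ| = 0.019324
h(2.758073) = -0.019435
t_6 = 2.758073 − (-0.019435)·(-0.019324)/(-0.444085) = 2.758919;  |Δ| = 0.000846
|t_6 − t_5| = 0.000846 < 0.01

n = 6, t_n = 2.7589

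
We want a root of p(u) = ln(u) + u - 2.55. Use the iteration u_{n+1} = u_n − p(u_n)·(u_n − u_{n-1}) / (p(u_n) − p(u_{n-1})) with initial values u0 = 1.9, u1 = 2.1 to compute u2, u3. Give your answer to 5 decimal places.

1.90543, 1.90534

p(1.9) = -0.0081461, p(2.1) = 0.2919373
u2 = 2.1000000 − 0.2919373·(2.1000000 − 1.9000000) / (0.2919373 − (-0.0081461)) = 2.1000000 − (0.0583875)/(0.3000835) = 1.9054292
p(1.9054292) = 0.0001365
u3 = 1.9054292 − 0.0001365·(1.9054292 − 2.1000000) / (0.0001365 − 0.2919373) = 1.9054292 − (-0.0000266)/(-0.2918008) = 1.9053382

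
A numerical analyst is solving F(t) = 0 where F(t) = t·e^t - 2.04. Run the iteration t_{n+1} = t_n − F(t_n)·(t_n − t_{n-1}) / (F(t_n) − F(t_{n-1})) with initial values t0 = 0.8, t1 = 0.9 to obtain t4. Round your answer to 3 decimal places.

F(0.8) = -0.25957, F(0.9) = 0.17364
t2 = 0.90000 − 0.17364·(0.90000 − 0.80000) / (0.17364 − (-0.25957)) = 0.90000 − (0.01736)/(0.43321) = 0.85992
F(0.85992) = -0.00805
t3 = 0.85992 − (-0.00805)·(0.85992 − 0.90000) / (-0.00805 − 0.17364) = 0.85992 − (0.00032)/(-0.18169) = 0.86169
F(0.86169) = -0.00023
t4 = 0.86169 − (-0.00023)·(0.86169 − 0.85992) / (-0.00023 − (-0.00805)) = 0.86169 − (0.00000)/(0.00781) = 0.86175

0.862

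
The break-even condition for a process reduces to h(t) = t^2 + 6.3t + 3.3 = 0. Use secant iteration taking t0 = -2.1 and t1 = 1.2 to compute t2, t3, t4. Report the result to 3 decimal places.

-1.078, -0.715, -0.561

h(-2.1) = -5.52000, h(1.2) = 12.30000
t2 = 1.20000 − 12.30000·(1.20000 − (-2.10000)) / (12.30000 − (-5.52000)) = 1.20000 − (40.59000)/(17.82000) = -1.07778
h(-1.07778) = -2.32840
t3 = -1.07778 − (-2.32840)·(-1.07778 − 1.20000) / (-2.32840 − 12.30000) = -1.07778 − (5.30357)/(-14.62840) = -0.71522
h(-0.71522) = -0.69437
t4 = -0.71522 − (-0.69437)·(-0.71522 − (-1.07778)) / (-0.69437 − (-2.32840)) = -0.71522 − (-0.25175)/(1.63402) = -0.56116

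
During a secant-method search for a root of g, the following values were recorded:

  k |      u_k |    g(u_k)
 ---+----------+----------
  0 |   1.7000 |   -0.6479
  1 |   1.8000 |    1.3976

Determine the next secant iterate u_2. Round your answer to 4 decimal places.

1.7317

u_2 = 1.8000 − 1.3976·(1.8000 − 1.7000) / (1.3976 − (-0.6479))
   = 1.8000 − (0.139760)/(2.045500) = 1.731674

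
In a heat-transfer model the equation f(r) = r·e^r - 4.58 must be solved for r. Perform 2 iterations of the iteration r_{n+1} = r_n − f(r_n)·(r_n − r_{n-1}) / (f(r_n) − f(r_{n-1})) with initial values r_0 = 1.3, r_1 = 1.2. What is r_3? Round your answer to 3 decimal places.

f(1.3) = 0.19009, f(1.2) = -0.59586
r_2 = 1.20000 − (-0.59586)·(1.20000 − 1.30000) / (-0.59586 − 0.19009) = 1.20000 − (0.05959)/(-0.78595) = 1.27581
f(1.27581) = -0.01052
r_3 = 1.27581 − (-0.01052)·(1.27581 − 1.20000) / (-0.01052 − (-0.59586)) = 1.27581 − (-0.00080)/(0.58534) = 1.27718

1.277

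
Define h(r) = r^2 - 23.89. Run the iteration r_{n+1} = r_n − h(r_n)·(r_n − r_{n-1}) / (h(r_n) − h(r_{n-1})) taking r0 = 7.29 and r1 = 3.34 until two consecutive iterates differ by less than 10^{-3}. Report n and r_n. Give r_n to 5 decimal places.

n = 6, r_n = 4.88774

h(7.29) = 29.2541000, h(3.34) = -12.7344000
r2 = 3.3400000 − (-12.7344000)·(-3.9500000)/(-41.9885000) = 4.5379680;  |Δ| = 1.1979680
h(4.5379680) = -3.2968463
r3 = 4.5379680 − (-3.2968463)·(1.1979680)/(9.4375537) = 4.9564574;  |Δ| = 0.4184894
h(4.9564574) = 0.6764703
r4 = 4.9564574 − 0.6764703·(0.4184894)/(3.9733166) = 4.8852082;  |Δ| = 0.0712492
h(4.8852082) = -0.0247406
r5 = 4.8852082 − (-0.0247406)·(-0.0712492)/(-0.7012109) = 4.8877221;  |Δ| = 0.0025139
h(4.8877221) = -0.0001728
r6 = 4.8877221 − (-0.0001728)·(0.0025139)/(0.0245678) = 4.8877398;  |Δ| = 0.0000177
|r6 − r5| = 0.0000177 < 10^{-3}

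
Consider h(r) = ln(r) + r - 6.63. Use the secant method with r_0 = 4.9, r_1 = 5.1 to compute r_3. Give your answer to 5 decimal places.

5.01714

h(4.9) = -0.1407648, h(5.1) = 0.0992405
r_2 = 5.1000000 − 0.0992405·(5.1000000 − 4.9000000) / (0.0992405 − (-0.1407648)) = 5.1000000 − (0.0198481)/(0.2400053) = 5.0173014
h(5.0173014) = 0.0001936
r_3 = 5.0173014 − 0.0001936·(5.0173014 − 5.1000000) / (0.0001936 − 0.0992405) = 5.0173014 − (-0.0000160)/(-0.0990469) = 5.0171397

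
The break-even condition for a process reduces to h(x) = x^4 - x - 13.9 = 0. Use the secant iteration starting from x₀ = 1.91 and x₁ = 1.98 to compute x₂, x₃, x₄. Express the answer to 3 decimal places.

1.998, 1.997, 1.997

h(1.91) = -2.50137, h(1.98) = -0.51046
x₂ = 1.98000 − (-0.51046)·(1.98000 − 1.91000) / (-0.51046 − (-2.50137)) = 1.98000 − (-0.03573)/(1.99090) = 1.99795
h(1.99795) = 0.03649
x₃ = 1.99795 − 0.03649·(1.99795 − 1.98000) / (0.03649 − (-0.51046)) = 1.99795 − (0.00065)/(0.54695) = 1.99675
h(1.99675) = -0.00048
x₄ = 1.99675 − (-0.00048)·(1.99675 − 1.99795) / (-0.00048 − 0.03649) = 1.99675 − (0.00000)/(-0.03696) = 1.99677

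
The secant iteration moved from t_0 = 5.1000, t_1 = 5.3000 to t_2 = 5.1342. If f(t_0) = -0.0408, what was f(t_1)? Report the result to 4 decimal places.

The secant line through (5.1000, -0.0408) and (5.3000, f(t_1)) crosses zero at t_2 = 5.1342.
So (5.1000, -0.0408), (5.3000, f(t_1)), (5.1342, 0) are collinear:
f(t_1) = -0.0408 · (5.3000 − 5.1342) / (5.1000 − 5.1342) = -0.0408 · (0.165800)/(-0.034200) = 0.197796

0.1978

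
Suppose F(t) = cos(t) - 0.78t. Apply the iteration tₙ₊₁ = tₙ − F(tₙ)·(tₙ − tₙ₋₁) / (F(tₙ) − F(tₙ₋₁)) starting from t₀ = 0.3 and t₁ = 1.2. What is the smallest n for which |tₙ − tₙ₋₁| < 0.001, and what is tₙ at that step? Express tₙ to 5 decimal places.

n = 5, tₙ = 0.84803

F(0.3) = 0.7213365, F(1.2) = -0.5736422
t₂ = 1.2000000 − (-0.5736422)·(0.9000000)/(-1.2949787) = 0.8013232;  |Δ| = 0.3986768
F(0.8013232) = 0.0707248
t₃ = 0.8013232 − 0.0707248·(-0.3986768)/(0.6443671) = 0.8450814;  |Δ| = 0.0437582
F(0.8450814) = 0.0045069
t₄ = 0.8450814 − 0.0045069·(0.0437582)/(-0.0662179) = 0.8480597;  |Δ| = 0.0029783
F(0.8480597) = -0.0000469
t₅ = 0.8480597 − (-0.0000469)·(0.0029783)/(-0.0045538) = 0.8480290;  |Δ| = 0.0000307
|t₅ − t₄| = 0.0000307 < 0.001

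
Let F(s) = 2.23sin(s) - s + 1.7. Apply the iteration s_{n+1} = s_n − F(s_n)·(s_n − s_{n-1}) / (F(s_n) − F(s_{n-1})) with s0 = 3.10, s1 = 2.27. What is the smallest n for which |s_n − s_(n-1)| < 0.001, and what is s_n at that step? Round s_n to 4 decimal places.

n = 5, s_n = 2.6844

F(3.10) = -1.307275, F(2.27) = 1.136742
s2 = 2.270000 − 1.136742·(-0.830000)/(2.444017) = 2.656043;  |Δ| = 0.386043
F(2.656043) = 0.084686
s3 = 2.656043 − 0.084686·(0.386043)/(-1.052056) = 2.687118;  |Δ| = 0.031075
F(2.687118) = -0.008169
s4 = 2.687118 − (-0.008169)·(0.031075)/(-0.092855) = 2.684384;  |Δ| = 0.002734
F(2.684384) = 0.000039
s5 = 2.684384 − 0.000039·(-0.002734)/(0.008208) = 2.684397;  |Δ| = 0.000013
|s5 − s4| = 0.000013 < 0.001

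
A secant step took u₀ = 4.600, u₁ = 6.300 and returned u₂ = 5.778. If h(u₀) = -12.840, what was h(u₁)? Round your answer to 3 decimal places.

5.690

The secant line through (4.600, -12.840) and (6.300, h(u₁)) crosses zero at u₂ = 5.778.
So (4.600, -12.840), (6.300, h(u₁)), (5.778, 0) are collinear:
h(u₁) = -12.840 · (6.300 − 5.778) / (4.600 − 5.778) = -12.840 · (0.52200)/(-1.17800) = 5.68971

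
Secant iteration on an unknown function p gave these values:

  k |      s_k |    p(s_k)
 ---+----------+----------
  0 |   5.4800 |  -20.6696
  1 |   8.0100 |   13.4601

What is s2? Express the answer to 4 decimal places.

s2 = 8.0100 − 13.4601·(8.0100 − 5.4800) / (13.4601 − (-20.6696))
   = 8.0100 − (34.054053)/(34.129700) = 7.012216

7.0122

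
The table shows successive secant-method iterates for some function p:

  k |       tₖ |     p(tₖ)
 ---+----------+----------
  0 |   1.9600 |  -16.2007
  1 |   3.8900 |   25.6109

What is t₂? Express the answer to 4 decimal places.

t₂ = 3.8900 − 25.6109·(3.8900 − 1.9600) / (25.6109 − (-16.2007))
   = 3.8900 − (49.429037)/(41.811600) = 2.707815

2.7078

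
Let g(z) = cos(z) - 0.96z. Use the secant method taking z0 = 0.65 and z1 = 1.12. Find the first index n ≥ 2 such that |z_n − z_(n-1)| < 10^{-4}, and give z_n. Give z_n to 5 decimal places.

n = 5, z_n = 0.75711

g(0.65) = 0.1720838, g(1.12) = -0.6395176
z2 = 1.1200000 − (-0.6395176)·(0.4700000)/(-0.8116014) = 0.7496541;  |Δ| = 0.3703459
g(0.7496541) = 0.0122567
z3 = 0.7496541 − 0.0122567·(-0.3703459)/(0.6517743) = 0.7566185;  |Δ| = 0.0069644
g(0.7566185) = 0.0008077
z4 = 0.7566185 − 0.0008077·(0.0069644)/(-0.0114490) = 0.7571098;  |Δ| = 0.0004913
g(0.7571098) = -0.0000013
z5 = 0.7571098 − (-0.0000013)·(0.0004913)/(-0.0008091) = 0.7571090;  |Δ| = 0.0000008
|z5 − z4| = 0.0000008 < 10^{-4}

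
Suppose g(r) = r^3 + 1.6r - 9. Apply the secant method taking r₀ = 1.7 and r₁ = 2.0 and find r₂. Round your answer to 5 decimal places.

1.81497

g(1.7) = -1.3670000, g(2.0) = 2.2000000
r₂ = 2.0000000 − 2.2000000·(2.0000000 − 1.7000000) / (2.2000000 − (-1.3670000)) = 2.0000000 − (0.6600000)/(3.5670000) = 1.8149706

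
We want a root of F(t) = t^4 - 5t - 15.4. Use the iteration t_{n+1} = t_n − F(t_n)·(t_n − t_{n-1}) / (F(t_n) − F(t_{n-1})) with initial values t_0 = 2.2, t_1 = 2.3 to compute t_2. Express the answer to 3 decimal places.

2.273

F(2.2) = -2.97440, F(2.3) = 1.08410
t_2 = 2.30000 − 1.08410·(2.30000 − 2.20000) / (1.08410 − (-2.97440)) = 2.30000 − (0.10841)/(4.05850) = 2.27329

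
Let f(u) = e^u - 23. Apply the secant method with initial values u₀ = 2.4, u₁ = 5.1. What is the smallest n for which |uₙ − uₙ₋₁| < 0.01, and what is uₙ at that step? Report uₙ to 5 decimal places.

f(2.4) = -11.9768236, f(5.1) = 141.0219073
u₂ = 5.1000000 − 141.0219073·(2.7000000)/(152.9987309) = 2.6113575;  |Δ| = 2.4886425
f(2.6113575) = -9.3824764
u₃ = 2.6113575 − (-9.3824764)·(-2.4886425)/(-150.4043837) = 2.7666031;  |Δ| = 0.1552457
f(2.7666031) = -7.0954833
u₄ = 2.7666031 − (-7.0954833)·(0.1552457)/(2.2869931) = 3.2482588;  |Δ| = 0.4816556
f(3.2482588) = 2.7454719
u₅ = 3.2482588 − 2.7454719·(0.4816556)/(9.8409552) = 3.1138844;  |Δ| = 0.1343744
f(3.1138844) = -0.4916937
u₆ = 3.1138844 − (-0.4916937)·(-0.1343744)/(-3.2371656) = 3.1342946;  |Δ| = 0.0204101
f(3.1342946) = -0.0275756
u₇ = 3.1342946 − (-0.0275756)·(0.0204101)/(0.4641181) = 3.1355072;  |Δ| = 0.0012127
|u₇ − u₆| = 0.0012127 < 0.01

n = 7, uₙ = 3.13551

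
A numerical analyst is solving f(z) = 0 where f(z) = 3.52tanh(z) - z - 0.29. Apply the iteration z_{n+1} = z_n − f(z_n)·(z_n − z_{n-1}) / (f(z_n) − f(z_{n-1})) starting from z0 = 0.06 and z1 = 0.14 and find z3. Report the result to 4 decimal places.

f(0.06) = -0.139053, f(0.14) = 0.059605
z2 = 0.140000 − 0.059605·(0.140000 − 0.060000) / (0.059605 − (-0.139053)) = 0.140000 − (0.004768)/(0.198658) = 0.115997
f(0.115997) = 0.000491
z3 = 0.115997 − 0.000491·(0.115997 − 0.140000) / (0.000491 − 0.059605) = 0.115997 − (-0.000012)/(-0.059115) = 0.115798

0.1158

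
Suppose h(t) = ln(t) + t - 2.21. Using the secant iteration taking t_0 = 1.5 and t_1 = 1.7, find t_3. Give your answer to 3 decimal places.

h(1.5) = -0.30453, h(1.7) = 0.02063
t_2 = 1.70000 − 0.02063·(1.70000 − 1.50000) / (0.02063 − (-0.30453)) = 1.70000 − (0.00413)/(0.32516) = 1.68731
h(1.68731) = 0.00045
t_3 = 1.68731 − 0.00045·(1.68731 − 1.70000) / (0.00045 − 0.02063) = 1.68731 − (-0.00001)/(-0.02018) = 1.68703

1.687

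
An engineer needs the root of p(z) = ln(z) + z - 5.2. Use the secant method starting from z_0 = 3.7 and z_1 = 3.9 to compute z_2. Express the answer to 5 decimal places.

p(3.7) = -0.1916672, p(3.9) = 0.0609766
z_2 = 3.9000000 − 0.0609766·(3.9000000 − 3.7000000) / (0.0609766 − (-0.1916672)) = 3.9000000 − (0.0121953)/(0.2526437) = 3.8517292

3.85173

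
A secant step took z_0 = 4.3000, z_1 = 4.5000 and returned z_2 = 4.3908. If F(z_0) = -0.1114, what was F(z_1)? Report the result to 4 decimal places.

The secant line through (4.3000, -0.1114) and (4.5000, F(z_1)) crosses zero at z_2 = 4.3908.
So (4.3000, -0.1114), (4.5000, F(z_1)), (4.3908, 0) are collinear:
F(z_1) = -0.1114 · (4.5000 − 4.3908) / (4.3000 − 4.3908) = -0.1114 · (0.109200)/(-0.090800) = 0.133974

0.1340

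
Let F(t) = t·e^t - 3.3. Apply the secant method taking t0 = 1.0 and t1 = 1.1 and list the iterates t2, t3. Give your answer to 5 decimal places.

1.09922, 1.09927

F(1.0) = -0.5817182, F(1.1) = 0.0045826
t2 = 1.1000000 − 0.0045826·(1.1000000 − 1.0000000) / (0.0045826 − (-0.5817182)) = 1.1000000 − (0.0004583)/(0.5863008) = 1.0992184
F(1.0992184) = -0.0003456
t3 = 1.0992184 − (-0.0003456)·(1.0992184 − 1.1000000) / (-0.0003456 − 0.0045826) = 1.0992184 − (0.0000003)/(-0.0049282) = 1.0992732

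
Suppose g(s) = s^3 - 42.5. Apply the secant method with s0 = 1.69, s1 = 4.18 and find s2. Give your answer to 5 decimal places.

3.06530

g(1.69) = -37.6731910, g(4.18) = 30.5346320
s2 = 4.1800000 − 30.5346320·(4.1800000 − 1.6900000) / (30.5346320 − (-37.6731910)) = 4.1800000 − (76.0312337)/(68.2078230) = 3.0653004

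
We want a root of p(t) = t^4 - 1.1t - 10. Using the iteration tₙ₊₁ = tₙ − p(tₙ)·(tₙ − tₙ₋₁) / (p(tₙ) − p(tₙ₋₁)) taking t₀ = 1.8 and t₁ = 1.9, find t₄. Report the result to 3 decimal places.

1.863

p(1.8) = -1.48240, p(1.9) = 0.94210
t₂ = 1.90000 − 0.94210·(1.90000 − 1.80000) / (0.94210 − (-1.48240)) = 1.90000 − (0.09421)/(2.42450) = 1.86114
p(1.86114) = -0.04899
t₃ = 1.86114 − (-0.04899)·(1.86114 − 1.90000) / (-0.04899 − 0.94210) = 1.86114 − (0.00190)/(-0.99109) = 1.86306
p(1.86306) = -0.00150
t₄ = 1.86306 − (-0.00150)·(1.86306 − 1.86114) / (-0.00150 − (-0.04899)) = 1.86306 − (0.00000)/(0.04749) = 1.86312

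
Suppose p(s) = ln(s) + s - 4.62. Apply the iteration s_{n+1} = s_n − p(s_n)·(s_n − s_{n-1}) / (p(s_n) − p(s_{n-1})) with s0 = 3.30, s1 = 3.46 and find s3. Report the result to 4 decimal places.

p(3.30) = -0.126078, p(3.46) = 0.081269
s2 = 3.460000 − 0.081269·(3.460000 − 3.300000) / (0.081269 − (-0.126078)) = 3.460000 − (0.013003)/(0.207346) = 3.397289
p(3.397289) = 0.000266
s3 = 3.397289 − 0.000266·(3.397289 − 3.460000) / (0.000266 − 0.081269) = 3.397289 − (-0.000017)/(-0.081002) = 3.397082

3.3971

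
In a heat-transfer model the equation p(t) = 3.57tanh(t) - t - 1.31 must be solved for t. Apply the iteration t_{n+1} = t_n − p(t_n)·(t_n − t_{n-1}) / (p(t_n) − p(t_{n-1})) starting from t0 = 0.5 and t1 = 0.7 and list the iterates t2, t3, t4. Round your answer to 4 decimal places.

0.6041, 0.5944, 0.5953

p(0.5) = -0.160242, p(0.7) = 0.147593
t2 = 0.700000 − 0.147593·(0.700000 − 0.500000) / (0.147593 − (-0.160242)) = 0.700000 − (0.029519)/(0.307835) = 0.604109
p(0.604109) = 0.013573
t3 = 0.604109 − 0.013573·(0.604109 − 0.700000) / (0.013573 − 0.147593) = 0.604109 − (-0.001302)/(-0.134020) = 0.594397
p(0.594397) = -0.001406
t4 = 0.594397 − (-0.001406)·(0.594397 − 0.604109) / (-0.001406 − 0.013573) = 0.594397 − (0.000014)/(-0.014979) = 0.595309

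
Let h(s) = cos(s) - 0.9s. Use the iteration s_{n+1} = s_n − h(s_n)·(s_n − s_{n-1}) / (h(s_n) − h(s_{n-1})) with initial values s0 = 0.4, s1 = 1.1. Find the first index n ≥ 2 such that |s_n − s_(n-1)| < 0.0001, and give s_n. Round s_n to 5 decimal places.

h(0.4) = 0.5610610, h(1.1) = -0.5364039
s2 = 1.1000000 − (-0.5364039)·(0.7000000)/(-1.0974649) = 0.7578636;  |Δ| = 0.3421364
h(0.7578636) = 0.0442290
s3 = 0.7578636 − 0.0442290·(-0.3421364)/(0.5806329) = 0.7839254;  |Δ| = 0.0260618
h(0.7839254) = 0.0026146
s4 = 0.7839254 − 0.0026146·(0.0260618)/(-0.0416144) = 0.7855628;  |Δ| = 0.0016374
h(0.7855628) = -0.0000162
s5 = 0.7855628 − (-0.0000162)·(0.0016374)/(-0.0026308) = 0.7855527;  |Δ| = 0.0000101
|s5 − s4| = 0.0000101 < 0.0001

n = 5, s_n = 0.78555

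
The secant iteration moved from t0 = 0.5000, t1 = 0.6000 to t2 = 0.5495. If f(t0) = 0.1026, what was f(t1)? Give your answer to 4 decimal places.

The secant line through (0.5000, 0.1026) and (0.6000, f(t1)) crosses zero at t2 = 0.5495.
So (0.5000, 0.1026), (0.6000, f(t1)), (0.5495, 0) are collinear:
f(t1) = 0.1026 · (0.6000 − 0.5495) / (0.5000 − 0.5495) = 0.1026 · (0.050500)/(-0.049500) = -0.104673

-0.1047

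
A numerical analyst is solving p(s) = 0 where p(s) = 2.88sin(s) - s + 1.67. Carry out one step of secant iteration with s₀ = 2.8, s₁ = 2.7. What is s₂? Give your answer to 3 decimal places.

p(2.8) = -0.16523, p(2.7) = 0.20085
s₂ = 2.70000 − 0.20085·(2.70000 − 2.80000) / (0.20085 − (-0.16523)) = 2.70000 − (-0.02009)/(0.36609) = 2.75486

2.755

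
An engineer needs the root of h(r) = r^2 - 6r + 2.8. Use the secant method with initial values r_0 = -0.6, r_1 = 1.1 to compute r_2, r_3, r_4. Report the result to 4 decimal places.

0.6291, 0.4936, 0.5104

h(-0.6) = 6.760000, h(1.1) = -2.590000
r_2 = 1.100000 − (-2.590000)·(1.100000 − (-0.600000)) / (-2.590000 − 6.760000) = 1.100000 − (-4.403000)/(-9.350000) = 0.629091
h(0.629091) = -0.578790
r_3 = 0.629091 − (-0.578790)·(0.629091 − 1.100000) / (-0.578790 − (-2.590000)) = 0.629091 − (0.272558)/(2.011210) = 0.493572
h(0.493572) = 0.082183
r_4 = 0.493572 − 0.082183·(0.493572 − 0.629091) / (0.082183 − (-0.578790)) = 0.493572 − (-0.011137)/(0.660973) = 0.510422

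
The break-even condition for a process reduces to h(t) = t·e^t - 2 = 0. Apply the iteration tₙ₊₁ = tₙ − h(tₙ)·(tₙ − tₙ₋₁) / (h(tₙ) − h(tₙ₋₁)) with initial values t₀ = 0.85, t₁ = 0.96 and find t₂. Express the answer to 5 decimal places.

h(0.85) = -0.0113002, h(0.96) = 0.5072286
t₂ = 0.9600000 − 0.5072286·(0.9600000 − 0.8500000) / (0.5072286 − (-0.0113002)) = 0.9600000 − (0.0557951)/(0.5185288) = 0.8523972

0.85240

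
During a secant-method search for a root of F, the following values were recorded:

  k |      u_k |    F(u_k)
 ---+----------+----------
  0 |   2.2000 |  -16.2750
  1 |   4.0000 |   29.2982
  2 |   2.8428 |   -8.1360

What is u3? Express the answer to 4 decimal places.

u3 = 2.8428 − (-8.1360)·(2.8428 − 4.0000) / (-8.1360 − 29.2982)
   = 2.8428 − (9.414979)/(-37.434200) = 3.094307

3.0943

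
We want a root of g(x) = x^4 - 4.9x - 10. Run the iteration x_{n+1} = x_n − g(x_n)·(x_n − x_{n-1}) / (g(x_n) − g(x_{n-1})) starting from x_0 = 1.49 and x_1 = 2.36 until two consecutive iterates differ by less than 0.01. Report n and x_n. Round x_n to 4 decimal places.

n = 5, x_n = 2.1256

g(1.49) = -12.372156, g(2.36) = 9.456444
x_2 = 2.360000 − 9.456444·(0.870000)/(21.828600) = 1.983104;  |Δ| = 0.376896
g(1.983104) = -4.251062
x_3 = 1.983104 − (-4.251062)·(-0.376896)/(-13.707506) = 2.099990;  |Δ| = 0.116885
g(2.099990) = -0.842233
x_4 = 2.099990 − (-0.842233)·(0.116885)/(3.408829) = 2.128869;  |Δ| = 0.028879
g(2.128869) = 0.108319
x_5 = 2.128869 − 0.108319·(0.028879)/(0.950552) = 2.125578;  |Δ| = 0.003291
|x_5 − x_4| = 0.003291 < 0.01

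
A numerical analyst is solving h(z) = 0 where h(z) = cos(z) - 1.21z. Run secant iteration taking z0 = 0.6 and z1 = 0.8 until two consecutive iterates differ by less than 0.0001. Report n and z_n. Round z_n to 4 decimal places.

n = 4, z_n = 0.6553

h(0.6) = 0.099336, h(0.8) = -0.271293
z2 = 0.800000 − (-0.271293)·(0.200000)/(-0.370629) = 0.653604;  |Δ| = 0.146396
h(0.653604) = 0.003037
z3 = 0.653604 − 0.003037·(-0.146396)/(0.274330) = 0.655225;  |Δ| = 0.001621
h(0.655225) = 0.000089
z4 = 0.655225 − 0.000089·(0.001621)/(-0.002948) = 0.655274;  |Δ| = 0.000049
|z4 − z3| = 0.000049 < 0.0001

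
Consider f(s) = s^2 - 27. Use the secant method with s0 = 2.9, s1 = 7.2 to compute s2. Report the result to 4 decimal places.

4.7406

f(2.9) = -18.590000, f(7.2) = 24.840000
s2 = 7.200000 − 24.840000·(7.200000 − 2.900000) / (24.840000 − (-18.590000)) = 7.200000 − (106.812000)/(43.430000) = 4.740594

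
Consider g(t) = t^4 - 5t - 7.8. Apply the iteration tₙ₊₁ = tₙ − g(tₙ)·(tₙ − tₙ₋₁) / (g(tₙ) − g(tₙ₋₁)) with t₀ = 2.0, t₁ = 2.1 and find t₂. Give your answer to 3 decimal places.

g(2.0) = -1.80000, g(2.1) = 1.14810
t₂ = 2.10000 − 1.14810·(2.10000 − 2.00000) / (1.14810 − (-1.80000)) = 2.10000 − (0.11481)/(2.94810) = 2.06106

2.061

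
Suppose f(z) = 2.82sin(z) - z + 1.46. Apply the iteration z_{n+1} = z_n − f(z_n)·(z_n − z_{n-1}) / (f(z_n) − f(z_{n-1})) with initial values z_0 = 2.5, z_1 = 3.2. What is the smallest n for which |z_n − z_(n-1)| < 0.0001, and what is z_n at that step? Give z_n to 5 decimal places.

f(2.5) = 0.6476914, f(3.2) = -1.9046151
z_2 = 3.2000000 − (-1.9046151)·(0.7000000)/(-2.5523065) = 2.6776370;  |Δ| = 0.5223630
f(2.6776370) = 0.0442823
z_3 = 2.6776370 − 0.0442823·(-0.5223630)/(1.9488974) = 2.6895060;  |Δ| = 0.0118690
f(2.6895060) = 0.0023928
z_4 = 2.6895060 − 0.0023928·(0.0118690)/(-0.0418896) = 2.6901839;  |Δ| = 0.0006780
f(2.6901839) = -0.0000053
z_5 = 2.6901839 − (-0.0000053)·(0.0006780)/(-0.0023981) = 2.6901825;  |Δ| = 0.0000015
|z_5 − z_4| = 0.0000015 < 0.0001

n = 5, z_n = 2.69018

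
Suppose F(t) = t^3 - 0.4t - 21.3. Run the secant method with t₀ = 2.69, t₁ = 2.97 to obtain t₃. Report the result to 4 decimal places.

F(2.69) = -2.910891, F(2.97) = 3.710073
t₂ = 2.970000 − 3.710073·(2.970000 − 2.690000) / (3.710073 − (-2.910891)) = 2.970000 − (1.038820)/(6.620964) = 2.813101
F(2.813101) = -0.163653
t₃ = 2.813101 − (-0.163653)·(2.813101 − 2.970000) / (-0.163653 − 3.710073) = 2.813101 − (0.025677)/(-3.873726) = 2.819730

2.8197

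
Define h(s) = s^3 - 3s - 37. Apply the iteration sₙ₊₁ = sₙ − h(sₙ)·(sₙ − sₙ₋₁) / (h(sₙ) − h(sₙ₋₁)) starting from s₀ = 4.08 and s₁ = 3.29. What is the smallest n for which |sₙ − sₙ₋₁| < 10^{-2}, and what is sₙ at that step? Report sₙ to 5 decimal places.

n = 4, sₙ = 3.63152

h(4.08) = 18.6773120, h(3.29) = -11.2587110
s₂ = 3.2900000 − (-11.2587110)·(-0.7900000)/(-29.9360230) = 3.5871130;  |Δ| = 0.2971130
h(3.5871130) = -1.6045940
s₃ = 3.5871130 − (-1.6045940)·(0.2971130)/(9.6541170) = 3.6364956;  |Δ| = 0.0493826
h(3.6364956) = 0.1798970
s₄ = 3.6364956 − 0.1798970·(0.0493826)/(1.7844910) = 3.6315173;  |Δ| = 0.0049783
|s₄ − s₃| = 0.0049783 < 10^{-2}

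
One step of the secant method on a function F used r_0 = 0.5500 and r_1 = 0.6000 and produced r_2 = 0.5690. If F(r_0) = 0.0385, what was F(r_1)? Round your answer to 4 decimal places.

-0.0628

The secant line through (0.5500, 0.0385) and (0.6000, F(r_1)) crosses zero at r_2 = 0.5690.
So (0.5500, 0.0385), (0.6000, F(r_1)), (0.5690, 0) are collinear:
F(r_1) = 0.0385 · (0.6000 − 0.5690) / (0.5500 − 0.5690) = 0.0385 · (0.031000)/(-0.019000) = -0.062816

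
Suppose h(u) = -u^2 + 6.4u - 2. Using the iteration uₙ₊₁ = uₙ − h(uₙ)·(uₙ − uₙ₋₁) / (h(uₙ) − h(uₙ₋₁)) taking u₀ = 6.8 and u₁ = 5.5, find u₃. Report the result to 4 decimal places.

h(6.8) = -4.720000, h(5.5) = 2.950000
u₂ = 5.500000 − 2.950000·(5.500000 − 6.800000) / (2.950000 − (-4.720000)) = 5.500000 − (-3.835000)/(7.670000) = 6.000000
h(6.000000) = 0.400000
u₃ = 6.000000 − 0.400000·(6.000000 − 5.500000) / (0.400000 − 2.950000) = 6.000000 − (0.200000)/(-2.550000) = 6.078431

6.0784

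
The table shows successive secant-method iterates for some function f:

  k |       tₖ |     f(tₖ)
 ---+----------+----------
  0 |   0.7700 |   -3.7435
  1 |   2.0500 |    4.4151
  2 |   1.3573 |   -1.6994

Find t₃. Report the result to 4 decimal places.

t₃ = 1.3573 − (-1.6994)·(1.3573 − 2.0500) / (-1.6994 − 4.4151)
   = 1.3573 − (1.177174)/(-6.114500) = 1.549822

1.5498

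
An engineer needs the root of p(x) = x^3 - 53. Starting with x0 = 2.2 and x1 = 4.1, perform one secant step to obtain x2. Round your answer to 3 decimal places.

3.581

p(2.2) = -42.35200, p(4.1) = 15.92100
x2 = 4.10000 − 15.92100·(4.10000 − 2.20000) / (15.92100 − (-42.35200)) = 4.10000 − (30.24990)/(58.27300) = 3.58089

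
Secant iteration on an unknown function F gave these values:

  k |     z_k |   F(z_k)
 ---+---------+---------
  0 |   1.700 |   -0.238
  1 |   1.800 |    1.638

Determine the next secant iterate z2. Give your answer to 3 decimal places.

1.713

z2 = 1.800 − 1.638·(1.800 − 1.700) / (1.638 − (-0.238))
   = 1.800 − (0.16380)/(1.87600) = 1.71269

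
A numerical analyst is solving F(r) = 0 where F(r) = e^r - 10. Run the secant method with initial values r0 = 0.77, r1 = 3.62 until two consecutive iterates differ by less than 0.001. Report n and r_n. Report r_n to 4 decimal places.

F(0.77) = -7.840234, F(3.62) = 27.337568
r2 = 3.620000 − 27.337568·(2.850000)/(35.177802) = 1.405192;  |Δ| = 2.214808
F(1.405192) = -5.923690
r3 = 1.405192 − (-5.923690)·(-2.214808)/(-33.261258) = 1.799640;  |Δ| = 0.394448
F(1.799640) = -3.952529
r4 = 1.799640 − (-3.952529)·(0.394448)/(1.971161) = 2.590579;  |Δ| = 0.790939
F(2.590579) = 3.337487
r5 = 2.590579 − 3.337487·(0.790939)/(7.290016) = 2.228474;  |Δ| = 0.362104
F(2.228474) = -0.714313
r6 = 2.228474 − (-0.714313)·(-0.362104)/(-4.051800) = 2.292311;  |Δ| = 0.063837
F(2.292311) = -0.102210
r7 = 2.292311 − (-0.102210)·(0.063837)/(0.612102) = 2.302971;  |Δ| = 0.010660
F(2.302971) = 0.003861
r8 = 2.302971 − 0.003861·(0.010660)/(0.106072) = 2.302583;  |Δ| = 0.000388
|r8 − r7| = 0.000388 < 0.001

n = 8, r_n = 2.3026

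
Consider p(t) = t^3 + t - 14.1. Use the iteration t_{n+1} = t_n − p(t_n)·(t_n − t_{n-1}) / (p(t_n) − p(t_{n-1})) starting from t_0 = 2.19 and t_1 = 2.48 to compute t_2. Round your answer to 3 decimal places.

p(2.19) = -1.40654, p(2.48) = 3.63299
t_2 = 2.48000 − 3.63299·(2.48000 − 2.19000) / (3.63299 − (-1.40654)) = 2.48000 − (1.05357)/(5.03953) = 2.27094

2.271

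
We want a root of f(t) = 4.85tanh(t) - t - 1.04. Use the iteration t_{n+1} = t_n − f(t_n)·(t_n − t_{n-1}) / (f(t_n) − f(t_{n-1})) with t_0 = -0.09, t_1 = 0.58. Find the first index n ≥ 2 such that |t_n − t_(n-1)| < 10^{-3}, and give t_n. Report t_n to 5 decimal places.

f(-0.09) = -1.3853253, f(0.58) = 0.9149273
t_2 = 0.5800000 − 0.9149273·(0.6700000)/(2.3002526) = 0.3135070;  |Δ| = 0.2664930
f(0.3135070) = 0.1190701
t_3 = 0.3135070 − 0.1190701·(-0.2664930)/(-0.7958572) = 0.2736363;  |Δ| = 0.0398707
f(0.2736363) = -0.0186613
t_4 = 0.2736363 − (-0.0186613)·(-0.0398707)/(-0.1377314) = 0.2790384;  |Δ| = 0.0054021
f(0.2790384) = 0.0002336
t_5 = 0.2790384 − 0.0002336·(0.0054021)/(0.0188949) = 0.2789716;  |Δ| = 0.0000668
|t_5 − t_4| = 0.0000668 < 10^{-3}

n = 5, t_n = 0.27897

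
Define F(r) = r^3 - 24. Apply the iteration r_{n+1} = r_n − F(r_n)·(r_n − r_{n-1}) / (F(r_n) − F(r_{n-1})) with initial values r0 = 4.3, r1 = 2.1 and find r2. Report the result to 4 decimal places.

F(4.3) = 55.507000, F(2.1) = -14.739000
r2 = 2.100000 − (-14.739000)·(2.100000 − 4.300000) / (-14.739000 − 55.507000) = 2.100000 − (32.425800)/(-70.246000) = 2.561604

2.5616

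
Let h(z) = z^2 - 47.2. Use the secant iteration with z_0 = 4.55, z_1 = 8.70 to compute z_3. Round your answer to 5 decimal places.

h(4.55) = -26.4975000, h(8.70) = 28.4900000
z_2 = 8.7000000 − 28.4900000·(8.7000000 − 4.5500000) / (28.4900000 − (-26.4975000)) = 8.7000000 − (118.2335000)/(54.9875000) = 6.5498113
h(6.5498113) = -4.2999717
z_3 = 6.5498113 − (-4.2999717)·(6.5498113 − 8.7000000) / (-4.2999717 − 28.4900000) = 6.5498113 − (9.2457504)/(-32.7899717) = 6.8317802

6.83178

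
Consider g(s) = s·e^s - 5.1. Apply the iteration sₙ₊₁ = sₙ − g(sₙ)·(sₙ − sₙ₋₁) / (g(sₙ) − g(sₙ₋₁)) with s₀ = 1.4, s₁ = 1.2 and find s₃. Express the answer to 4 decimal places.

1.3387

g(1.4) = 0.577280, g(1.2) = -1.115860
s₂ = 1.200000 − (-1.115860)·(1.200000 − 1.400000) / (-1.115860 − 0.577280) = 1.200000 − (0.223172)/(-1.693140) = 1.331810
g(1.331810) = -0.055250
s₃ = 1.331810 − (-0.055250)·(1.331810 − 1.200000) / (-0.055250 − (-1.115860)) = 1.331810 − (-0.007282)/(1.060610) = 1.338676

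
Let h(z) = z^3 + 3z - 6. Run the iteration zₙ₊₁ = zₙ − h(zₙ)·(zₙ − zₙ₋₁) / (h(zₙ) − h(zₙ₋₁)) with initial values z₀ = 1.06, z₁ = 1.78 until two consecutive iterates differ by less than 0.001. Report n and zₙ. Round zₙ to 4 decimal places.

h(1.06) = -1.628984, h(1.78) = 4.979752
z₂ = 1.780000 − 4.979752·(0.720000)/(6.608736) = 1.237472;  |Δ| = 0.542528
h(1.237472) = -0.392594
z₃ = 1.237472 − (-0.392594)·(-0.542528)/(-5.372346) = 1.277119;  |Δ| = 0.039646
h(1.277119) = -0.085623
z₄ = 1.277119 − (-0.085623)·(0.039646)/(0.306971) = 1.288177;  |Δ| = 0.011058
h(1.288177) = 0.002132
z₅ = 1.288177 − 0.002132·(0.011058)/(0.087755) = 1.287908;  |Δ| = 0.000269
|z₅ − z₄| = 0.000269 < 0.001

n = 5, zₙ = 1.2879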